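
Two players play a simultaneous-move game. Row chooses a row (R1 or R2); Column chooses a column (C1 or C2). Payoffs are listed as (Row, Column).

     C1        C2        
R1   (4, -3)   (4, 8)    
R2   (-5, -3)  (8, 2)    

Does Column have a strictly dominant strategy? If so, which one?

Check whether one of Column's strategies beats all alternatives regardless of what the opponent does.
C2 strictly dominates: vs R1: 8 > -3; vs R2: 2 > -3.

C2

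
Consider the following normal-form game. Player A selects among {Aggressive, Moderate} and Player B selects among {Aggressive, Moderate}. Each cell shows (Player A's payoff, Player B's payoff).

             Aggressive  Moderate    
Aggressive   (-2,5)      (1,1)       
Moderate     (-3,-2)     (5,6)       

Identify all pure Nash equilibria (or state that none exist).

Check mutual best responses: a cell is a NE iff neither player can gain by unilaterally deviating.
Player A's best responses — vs Aggressive: Aggressive (payoff -2); vs Moderate: Moderate (payoff 5).
Player B's best responses — vs Aggressive: Aggressive (payoff 5); vs Moderate: Moderate (payoff 6).
Mutual best responses occur at (Aggressive, Aggressive) and (Moderate, Moderate); at each, neither player gains by switching.

(Aggressive, Aggressive) and (Moderate, Moderate)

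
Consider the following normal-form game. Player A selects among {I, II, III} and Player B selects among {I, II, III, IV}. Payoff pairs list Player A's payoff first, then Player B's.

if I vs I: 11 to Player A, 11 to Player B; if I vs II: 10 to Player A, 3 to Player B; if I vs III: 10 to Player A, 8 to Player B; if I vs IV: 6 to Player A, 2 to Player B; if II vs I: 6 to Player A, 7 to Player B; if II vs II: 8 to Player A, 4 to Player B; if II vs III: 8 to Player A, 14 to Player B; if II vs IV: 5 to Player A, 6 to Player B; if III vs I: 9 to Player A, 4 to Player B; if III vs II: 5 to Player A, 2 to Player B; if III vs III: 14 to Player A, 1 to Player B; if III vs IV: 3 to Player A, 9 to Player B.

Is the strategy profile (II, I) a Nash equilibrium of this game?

Holding Player B at I: Player A gets 6 from II but could get 11 by switching to I. Player A has a profitable deviation.

No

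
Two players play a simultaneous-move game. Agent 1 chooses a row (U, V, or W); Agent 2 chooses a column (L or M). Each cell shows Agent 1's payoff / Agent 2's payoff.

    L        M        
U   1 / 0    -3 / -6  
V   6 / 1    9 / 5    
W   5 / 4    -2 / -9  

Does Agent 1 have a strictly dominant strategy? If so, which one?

V

Check whether one of Agent 1's strategies beats all alternatives regardless of what the opponent does.
V strictly dominates: vs L: 6 > each of {1, 5}; vs M: 9 > each of {-3, -2}.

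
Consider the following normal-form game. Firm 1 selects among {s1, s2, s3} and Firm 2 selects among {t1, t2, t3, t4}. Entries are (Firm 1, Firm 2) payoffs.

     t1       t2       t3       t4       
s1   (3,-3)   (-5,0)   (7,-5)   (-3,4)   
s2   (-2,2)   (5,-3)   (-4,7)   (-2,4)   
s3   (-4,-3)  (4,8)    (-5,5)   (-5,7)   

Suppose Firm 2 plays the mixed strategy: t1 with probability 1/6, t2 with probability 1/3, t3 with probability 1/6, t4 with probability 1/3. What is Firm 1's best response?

Compute Firm 1's expected payoff from each pure strategy against the given mix.
s1: (1/6)·3 + (1/3)·(-5) + (1/6)·7 + (1/3)·(-3) = -1
s2: (1/6)·(-2) + (1/3)·5 + (1/6)·(-4) + (1/3)·(-2) = 0
s3: (1/6)·(-4) + (1/3)·4 + (1/6)·(-5) + (1/3)·(-5) = -11/6
Highest expected payoff is 0, from s2.

s2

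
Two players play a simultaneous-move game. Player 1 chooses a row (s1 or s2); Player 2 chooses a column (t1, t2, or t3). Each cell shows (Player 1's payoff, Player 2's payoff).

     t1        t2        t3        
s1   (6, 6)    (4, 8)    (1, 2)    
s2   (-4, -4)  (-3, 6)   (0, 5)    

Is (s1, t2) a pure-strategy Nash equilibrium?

Yes

Holding Player 2 at t2: Player 1 gets 4 from s1, versus -3 from s2. No profitable deviation for Player 1.
Holding Player 1 at s1: Player 2 gets 8 from t2, versus 6 from t1, 2 from t3. No profitable deviation for Player 2 either.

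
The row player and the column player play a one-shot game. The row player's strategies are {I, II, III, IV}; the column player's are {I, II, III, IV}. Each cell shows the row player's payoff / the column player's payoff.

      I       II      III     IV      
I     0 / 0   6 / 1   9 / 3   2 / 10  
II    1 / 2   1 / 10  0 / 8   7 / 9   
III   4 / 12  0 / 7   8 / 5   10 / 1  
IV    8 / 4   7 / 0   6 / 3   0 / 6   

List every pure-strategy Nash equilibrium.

No pure-strategy Nash equilibrium

Check mutual best responses: a cell is a NE iff neither player can gain by unilaterally deviating.
The row player's best responses — vs I: IV (payoff 8); vs II: IV (payoff 7); vs III: I (payoff 9); vs IV: III (payoff 10).
The column player's best responses — vs I: IV (payoff 10); vs II: II (payoff 10); vs III: I (payoff 12); vs IV: IV (payoff 6).
No cell has both players best-responding. For instance, the row player's best reply to IV is III, but against III the column player prefers I over IV.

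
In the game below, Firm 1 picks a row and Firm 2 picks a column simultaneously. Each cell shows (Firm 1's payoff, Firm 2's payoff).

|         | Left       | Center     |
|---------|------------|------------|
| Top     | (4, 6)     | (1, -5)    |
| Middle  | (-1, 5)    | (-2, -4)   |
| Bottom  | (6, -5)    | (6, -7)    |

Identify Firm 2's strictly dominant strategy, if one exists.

Left

A strategy is strictly dominant if it gives Firm 2 a strictly higher payoff than every other strategy, against every choice by the opponent.
Left strictly dominates: vs Top: 6 > -5; vs Middle: 5 > -4; vs Bottom: -5 > -7.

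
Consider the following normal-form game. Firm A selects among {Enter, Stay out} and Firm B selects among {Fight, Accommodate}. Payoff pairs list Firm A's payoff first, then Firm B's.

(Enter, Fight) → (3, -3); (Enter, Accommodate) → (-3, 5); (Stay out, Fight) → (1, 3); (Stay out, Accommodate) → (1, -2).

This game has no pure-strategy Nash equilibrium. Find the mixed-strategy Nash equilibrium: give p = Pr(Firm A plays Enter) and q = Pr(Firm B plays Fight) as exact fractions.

p = 5/13, q = 2/3

In a mixed NE each player is indifferent between their pure strategies, so the opponent's mix sets the indifference.
Firm B indifferent between Fight and Accommodate: p·(-3) + (1−p)·3 = p·5 + (1−p)·(-2) ⟹ 3 + (-6)p = (-2) + 7p ⟹ p = 5/13.
Firm A indifferent between Enter and Stay out: q·3 + (1−q)·(-3) = q·1 + (1−q)·1 ⟹ (-3) + 6q = 1 + 0q ⟹ q = 2/3.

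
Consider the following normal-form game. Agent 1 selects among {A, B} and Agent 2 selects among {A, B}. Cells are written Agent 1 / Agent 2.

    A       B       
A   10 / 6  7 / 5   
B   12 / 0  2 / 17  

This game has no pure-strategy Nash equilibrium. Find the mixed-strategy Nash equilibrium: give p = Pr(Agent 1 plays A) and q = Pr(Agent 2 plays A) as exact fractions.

p = 17/18, q = 5/7

In a mixed NE each player is indifferent between their pure strategies, so the opponent's mix sets the indifference.
Agent 2 indifferent between A and B: p·6 + (1−p)·0 = p·5 + (1−p)·17 ⟹ 0 + 6p = 17 + (-12)p ⟹ p = 17/18.
Agent 1 indifferent between A and B: q·10 + (1−q)·7 = q·12 + (1−q)·2 ⟹ 7 + 3q = 2 + 10q ⟹ q = 5/7.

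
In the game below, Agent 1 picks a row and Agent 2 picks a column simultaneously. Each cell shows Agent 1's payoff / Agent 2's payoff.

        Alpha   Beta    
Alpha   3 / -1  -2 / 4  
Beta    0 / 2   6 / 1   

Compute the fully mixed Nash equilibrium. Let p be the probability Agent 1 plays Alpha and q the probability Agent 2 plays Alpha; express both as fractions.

p = 1/6, q = 8/11

In a mixed NE each player is indifferent between their pure strategies, so the opponent's mix sets the indifference.
Agent 2 indifferent between Alpha and Beta: p·(-1) + (1−p)·2 = p·4 + (1−p)·1 ⟹ 2 + (-3)p = 1 + 3p ⟹ p = 1/6.
Agent 1 indifferent between Alpha and Beta: q·3 + (1−q)·(-2) = q·0 + (1−q)·6 ⟹ (-2) + 5q = 6 + (-6)q ⟹ q = 8/11.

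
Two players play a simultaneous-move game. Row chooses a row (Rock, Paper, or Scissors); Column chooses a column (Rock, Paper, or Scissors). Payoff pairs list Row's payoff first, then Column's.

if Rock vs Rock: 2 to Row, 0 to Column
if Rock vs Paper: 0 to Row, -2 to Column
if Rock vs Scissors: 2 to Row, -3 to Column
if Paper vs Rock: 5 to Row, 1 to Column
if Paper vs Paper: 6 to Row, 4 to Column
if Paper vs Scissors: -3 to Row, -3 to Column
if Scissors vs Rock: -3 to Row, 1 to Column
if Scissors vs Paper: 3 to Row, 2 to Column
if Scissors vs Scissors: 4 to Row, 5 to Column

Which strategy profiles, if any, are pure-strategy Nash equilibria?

(Paper, Paper) and (Scissors, Scissors)

A profile is a Nash equilibrium when each player is best-responding to the other.
Row's best responses — vs Rock: Paper (payoff 5); vs Paper: Paper (payoff 6); vs Scissors: Scissors (payoff 4).
Column's best responses — vs Rock: Rock (payoff 0); vs Paper: Paper (payoff 4); vs Scissors: Scissors (payoff 5).
Mutual best responses occur at (Paper, Paper) and (Scissors, Scissors); at each, neither player gains by switching.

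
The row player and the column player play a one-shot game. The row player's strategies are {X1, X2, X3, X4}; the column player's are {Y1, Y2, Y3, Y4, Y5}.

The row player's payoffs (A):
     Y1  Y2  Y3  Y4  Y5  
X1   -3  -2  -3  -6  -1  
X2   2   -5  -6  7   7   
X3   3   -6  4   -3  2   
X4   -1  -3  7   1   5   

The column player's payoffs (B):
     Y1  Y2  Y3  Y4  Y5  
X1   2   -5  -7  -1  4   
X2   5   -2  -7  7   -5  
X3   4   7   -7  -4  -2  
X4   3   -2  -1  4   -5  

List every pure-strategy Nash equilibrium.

Find each player's best response to every opponent strategy; NE are the intersections.
The row player's best responses — vs Y1: X3 (payoff 3); vs Y2: X1 (payoff -2); vs Y3: X4 (payoff 7); vs Y4: X2 (payoff 7); vs Y5: X2 (payoff 7).
The column player's best responses — vs X1: Y5 (payoff 4); vs X2: Y4 (payoff 7); vs X3: Y2 (payoff 7); vs X4: Y4 (payoff 4).
The only mutual best response is (X2, Y4); neither player gains by switching there.

(X2, Y4)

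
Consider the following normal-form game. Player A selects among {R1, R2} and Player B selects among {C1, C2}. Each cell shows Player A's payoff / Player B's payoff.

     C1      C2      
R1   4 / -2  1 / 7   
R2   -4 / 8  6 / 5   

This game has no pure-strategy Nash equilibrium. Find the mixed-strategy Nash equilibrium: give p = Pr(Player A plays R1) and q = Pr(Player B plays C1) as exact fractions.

p = 1/4, q = 5/13

In a mixed NE each player is indifferent between their pure strategies, so the opponent's mix sets the indifference.
Player B indifferent between C1 and C2: p·(-2) + (1−p)·8 = p·7 + (1−p)·5 ⟹ 8 + (-10)p = 5 + 2p ⟹ p = 1/4.
Player A indifferent between R1 and R2: q·4 + (1−q)·1 = q·(-4) + (1−q)·6 ⟹ 1 + 3q = 6 + (-10)q ⟹ q = 5/13.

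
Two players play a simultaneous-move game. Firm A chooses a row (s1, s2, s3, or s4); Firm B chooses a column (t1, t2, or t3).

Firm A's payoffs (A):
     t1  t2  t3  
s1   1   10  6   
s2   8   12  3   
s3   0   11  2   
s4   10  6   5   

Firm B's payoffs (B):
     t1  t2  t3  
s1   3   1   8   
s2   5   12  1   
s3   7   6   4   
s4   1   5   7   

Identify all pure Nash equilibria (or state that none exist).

(s1, t3) and (s2, t2)

Find each player's best response to every opponent strategy; NE are the intersections.
Firm A's best responses — vs t1: s4 (payoff 10); vs t2: s2 (payoff 12); vs t3: s1 (payoff 6).
Firm B's best responses — vs s1: t3 (payoff 8); vs s2: t2 (payoff 12); vs s3: t1 (payoff 7); vs s4: t3 (payoff 7).
Mutual best responses occur at (s1, t3) and (s2, t2); at each, neither player gains by switching.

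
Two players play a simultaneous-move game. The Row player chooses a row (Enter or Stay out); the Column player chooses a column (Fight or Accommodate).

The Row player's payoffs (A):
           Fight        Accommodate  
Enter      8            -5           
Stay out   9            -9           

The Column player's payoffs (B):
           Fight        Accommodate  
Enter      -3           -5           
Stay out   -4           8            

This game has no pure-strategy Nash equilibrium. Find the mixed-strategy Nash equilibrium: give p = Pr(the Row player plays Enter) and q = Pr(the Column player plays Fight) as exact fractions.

p = 6/7, q = 4/5

In a mixed NE each player is indifferent between their pure strategies, so the opponent's mix sets the indifference.
The Column player indifferent between Fight and Accommodate: p·(-3) + (1−p)·(-4) = p·(-5) + (1−p)·8 ⟹ (-4) + 1p = 8 + (-13)p ⟹ p = 6/7.
The Row player indifferent between Enter and Stay out: q·8 + (1−q)·(-5) = q·9 + (1−q)·(-9) ⟹ (-5) + 13q = (-9) + 18q ⟹ q = 4/5.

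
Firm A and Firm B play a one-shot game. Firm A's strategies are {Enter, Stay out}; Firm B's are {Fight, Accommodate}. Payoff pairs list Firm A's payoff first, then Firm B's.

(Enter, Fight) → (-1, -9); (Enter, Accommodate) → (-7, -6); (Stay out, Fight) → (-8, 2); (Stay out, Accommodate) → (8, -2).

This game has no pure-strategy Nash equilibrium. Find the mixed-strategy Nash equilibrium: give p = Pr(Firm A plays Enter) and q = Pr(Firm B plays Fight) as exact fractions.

Each player's mixing probability is pinned down by making the *other* player indifferent.
Firm B indifferent between Fight and Accommodate: p·(-9) + (1−p)·2 = p·(-6) + (1−p)·(-2) ⟹ 2 + (-11)p = (-2) + (-4)p ⟹ p = 4/7.
Firm A indifferent between Enter and Stay out: q·(-1) + (1−q)·(-7) = q·(-8) + (1−q)·8 ⟹ (-7) + 6q = 8 + (-16)q ⟹ q = 15/22.

p = 4/7, q = 15/22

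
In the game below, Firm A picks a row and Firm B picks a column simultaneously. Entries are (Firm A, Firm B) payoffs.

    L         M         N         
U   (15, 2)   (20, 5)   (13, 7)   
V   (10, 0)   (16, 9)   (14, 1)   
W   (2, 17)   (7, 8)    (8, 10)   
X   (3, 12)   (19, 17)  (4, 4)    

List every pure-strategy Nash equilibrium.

A profile is a Nash equilibrium when each player is best-responding to the other.
Firm A's best responses — vs L: U (payoff 15); vs M: U (payoff 20); vs N: V (payoff 14).
Firm B's best responses — vs U: N (payoff 7); vs V: M (payoff 9); vs W: L (payoff 17); vs X: M (payoff 17).
No cell has both players best-responding. For instance, Firm A's best reply to M is U, but against U Firm B prefers N over M.

None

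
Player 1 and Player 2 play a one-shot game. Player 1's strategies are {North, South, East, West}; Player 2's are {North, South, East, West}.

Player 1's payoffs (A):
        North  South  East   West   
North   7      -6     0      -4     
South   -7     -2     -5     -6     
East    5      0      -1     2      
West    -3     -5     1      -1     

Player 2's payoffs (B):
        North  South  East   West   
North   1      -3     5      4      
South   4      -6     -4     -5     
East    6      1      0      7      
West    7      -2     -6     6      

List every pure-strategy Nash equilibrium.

(East, West)

A profile is a Nash equilibrium when each player is best-responding to the other.
Player 1's best responses — vs North: North (payoff 7); vs South: East (payoff 0); vs East: West (payoff 1); vs West: East (payoff 2).
Player 2's best responses — vs North: East (payoff 5); vs South: North (payoff 4); vs East: West (payoff 7); vs West: North (payoff 7).
The only mutual best response is (East, West); neither player gains by switching there.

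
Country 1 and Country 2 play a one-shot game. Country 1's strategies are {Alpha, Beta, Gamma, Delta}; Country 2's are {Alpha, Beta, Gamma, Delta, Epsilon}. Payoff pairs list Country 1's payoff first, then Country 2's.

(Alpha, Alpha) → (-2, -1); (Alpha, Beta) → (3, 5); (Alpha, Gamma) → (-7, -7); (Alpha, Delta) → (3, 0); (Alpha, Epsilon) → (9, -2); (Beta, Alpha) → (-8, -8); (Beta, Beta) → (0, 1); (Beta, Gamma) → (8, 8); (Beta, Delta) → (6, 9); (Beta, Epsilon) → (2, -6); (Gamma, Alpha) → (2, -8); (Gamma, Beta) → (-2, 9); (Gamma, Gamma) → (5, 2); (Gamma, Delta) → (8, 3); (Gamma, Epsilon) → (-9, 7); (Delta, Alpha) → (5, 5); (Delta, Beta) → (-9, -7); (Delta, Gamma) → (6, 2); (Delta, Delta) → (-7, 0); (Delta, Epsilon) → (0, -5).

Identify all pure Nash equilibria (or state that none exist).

(Alpha, Beta) and (Delta, Alpha)

Check mutual best responses: a cell is a NE iff neither player can gain by unilaterally deviating.
Country 1's best responses — vs Alpha: Delta (payoff 5); vs Beta: Alpha (payoff 3); vs Gamma: Beta (payoff 8); vs Delta: Gamma (payoff 8); vs Epsilon: Alpha (payoff 9).
Country 2's best responses — vs Alpha: Beta (payoff 5); vs Beta: Delta (payoff 9); vs Gamma: Beta (payoff 9); vs Delta: Alpha (payoff 5).
Mutual best responses occur at (Alpha, Beta) and (Delta, Alpha); at each, neither player gains by switching.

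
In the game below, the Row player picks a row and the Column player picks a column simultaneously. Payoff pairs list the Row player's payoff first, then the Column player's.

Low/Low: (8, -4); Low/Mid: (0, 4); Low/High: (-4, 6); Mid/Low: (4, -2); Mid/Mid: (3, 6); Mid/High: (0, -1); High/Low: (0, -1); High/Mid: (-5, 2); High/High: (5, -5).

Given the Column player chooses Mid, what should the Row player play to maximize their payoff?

With the Column player fixed at Mid, the Row player's payoffs are: Low → 0, Mid → 3, High → -5.
The maximum is 3, achieved by Mid.

Mid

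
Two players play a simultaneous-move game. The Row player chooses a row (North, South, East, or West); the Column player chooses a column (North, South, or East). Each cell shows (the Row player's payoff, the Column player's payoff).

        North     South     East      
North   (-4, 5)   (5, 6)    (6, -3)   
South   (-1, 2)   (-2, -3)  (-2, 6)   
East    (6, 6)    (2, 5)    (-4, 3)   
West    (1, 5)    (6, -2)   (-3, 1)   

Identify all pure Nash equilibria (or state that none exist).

(East, North)

Find each player's best response to every opponent strategy; NE are the intersections.
The Row player's best responses — vs North: East (payoff 6); vs South: West (payoff 6); vs East: North (payoff 6).
The Column player's best responses — vs North: South (payoff 6); vs South: East (payoff 6); vs East: North (payoff 6); vs West: North (payoff 5).
The only mutual best response is (East, North); neither player gains by switching there.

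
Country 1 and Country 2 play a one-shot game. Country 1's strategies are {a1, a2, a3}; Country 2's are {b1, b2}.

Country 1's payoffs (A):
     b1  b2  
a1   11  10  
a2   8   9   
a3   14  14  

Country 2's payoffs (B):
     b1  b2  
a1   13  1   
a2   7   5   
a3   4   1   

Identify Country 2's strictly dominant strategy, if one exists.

A strategy is strictly dominant if it gives Country 2 a strictly higher payoff than every other strategy, against every choice by the opponent.
b1 strictly dominates: vs a1: 13 > 1; vs a2: 7 > 5; vs a3: 4 > 1.

b1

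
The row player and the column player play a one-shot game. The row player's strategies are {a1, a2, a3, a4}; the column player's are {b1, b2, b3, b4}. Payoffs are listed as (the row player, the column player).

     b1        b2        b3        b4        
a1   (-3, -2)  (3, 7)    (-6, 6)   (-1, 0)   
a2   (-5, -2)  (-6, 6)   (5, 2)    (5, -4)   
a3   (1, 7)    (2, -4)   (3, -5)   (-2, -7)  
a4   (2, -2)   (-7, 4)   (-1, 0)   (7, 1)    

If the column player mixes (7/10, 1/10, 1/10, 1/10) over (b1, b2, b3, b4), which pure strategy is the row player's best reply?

a4

Compute the row player's expected payoff from each pure strategy against the given mix.
a1: (7/10)·(-3) + (1/10)·3 + (1/10)·(-6) + (1/10)·(-1) = -5/2
a2: (7/10)·(-5) + (1/10)·(-6) + (1/10)·5 + (1/10)·5 = -31/10
a3: (7/10)·1 + (1/10)·2 + (1/10)·3 + (1/10)·(-2) = 1
a4: (7/10)·2 + (1/10)·(-7) + (1/10)·(-1) + (1/10)·7 = 13/10
Highest expected payoff is 13/10, from a4.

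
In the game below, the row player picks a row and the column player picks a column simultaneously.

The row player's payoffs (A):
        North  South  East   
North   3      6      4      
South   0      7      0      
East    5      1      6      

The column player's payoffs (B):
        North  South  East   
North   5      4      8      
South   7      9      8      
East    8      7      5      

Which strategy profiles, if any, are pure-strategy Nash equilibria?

Check mutual best responses: a cell is a NE iff neither player can gain by unilaterally deviating.
The row player's best responses — vs North: East (payoff 5); vs South: South (payoff 7); vs East: East (payoff 6).
The column player's best responses — vs North: East (payoff 8); vs South: South (payoff 9); vs East: North (payoff 8).
Mutual best responses occur at (South, South) and (East, North); at each, neither player gains by switching.

(South, South) and (East, North)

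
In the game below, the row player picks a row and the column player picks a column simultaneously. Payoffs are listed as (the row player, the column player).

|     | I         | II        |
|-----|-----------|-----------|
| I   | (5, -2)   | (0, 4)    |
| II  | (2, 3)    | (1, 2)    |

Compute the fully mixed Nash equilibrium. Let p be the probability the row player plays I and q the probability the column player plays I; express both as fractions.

p = 1/7, q = 1/4

In a mixed NE each player is indifferent between their pure strategies, so the opponent's mix sets the indifference.
The column player indifferent between I and II: p·(-2) + (1−p)·3 = p·4 + (1−p)·2 ⟹ 3 + (-5)p = 2 + 2p ⟹ p = 1/7.
The row player indifferent between I and II: q·5 + (1−q)·0 = q·2 + (1−q)·1 ⟹ 0 + 5q = 1 + 1q ⟹ q = 1/4.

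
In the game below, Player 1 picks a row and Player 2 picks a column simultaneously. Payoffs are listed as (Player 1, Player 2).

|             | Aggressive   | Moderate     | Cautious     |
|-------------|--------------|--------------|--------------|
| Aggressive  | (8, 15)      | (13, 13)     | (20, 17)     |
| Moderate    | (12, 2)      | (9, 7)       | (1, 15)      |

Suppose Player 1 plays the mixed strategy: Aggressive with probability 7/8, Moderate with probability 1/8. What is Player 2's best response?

Cautious

Player 2's best reply maximizes expected payoff against the mix.
Aggressive: (7/8)·15 + (1/8)·2 = 107/8
Moderate: (7/8)·13 + (1/8)·7 = 49/4
Cautious: (7/8)·17 + (1/8)·15 = 67/4
Highest expected payoff is 67/4, from Cautious.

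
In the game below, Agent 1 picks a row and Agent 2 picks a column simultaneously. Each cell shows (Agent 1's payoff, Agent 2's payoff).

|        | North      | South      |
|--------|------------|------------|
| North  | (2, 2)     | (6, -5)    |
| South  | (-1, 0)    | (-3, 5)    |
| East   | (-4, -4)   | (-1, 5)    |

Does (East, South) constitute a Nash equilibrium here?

No

Holding Agent 2 at South: Agent 1 gets -1 from East but could get 6 by switching to North. Agent 1 has a profitable deviation.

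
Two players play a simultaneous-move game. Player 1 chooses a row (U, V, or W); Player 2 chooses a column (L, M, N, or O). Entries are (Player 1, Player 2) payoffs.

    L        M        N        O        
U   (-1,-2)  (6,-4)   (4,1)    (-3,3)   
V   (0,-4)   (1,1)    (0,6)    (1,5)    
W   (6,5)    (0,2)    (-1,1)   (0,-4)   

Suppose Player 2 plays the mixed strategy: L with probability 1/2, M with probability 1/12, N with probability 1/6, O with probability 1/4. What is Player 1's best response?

W

Compute Player 1's expected payoff from each pure strategy against the given mix.
U: (1/2)·(-1) + (1/12)·6 + (1/6)·4 + (1/4)·(-3) = -1/12
V: (1/2)·0 + (1/12)·1 + (1/6)·0 + (1/4)·1 = 1/3
W: (1/2)·6 + (1/12)·0 + (1/6)·(-1) + (1/4)·0 = 17/6
Highest expected payoff is 17/6, from W.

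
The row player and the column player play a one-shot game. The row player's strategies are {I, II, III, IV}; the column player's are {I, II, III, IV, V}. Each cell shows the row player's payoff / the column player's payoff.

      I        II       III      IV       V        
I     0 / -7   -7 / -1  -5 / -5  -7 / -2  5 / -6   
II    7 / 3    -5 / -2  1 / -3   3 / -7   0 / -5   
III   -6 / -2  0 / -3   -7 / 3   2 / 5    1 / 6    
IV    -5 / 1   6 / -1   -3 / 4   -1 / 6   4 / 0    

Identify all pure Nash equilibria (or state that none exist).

(II, I)

Check mutual best responses: a cell is a NE iff neither player can gain by unilaterally deviating.
The row player's best responses — vs I: II (payoff 7); vs II: IV (payoff 6); vs III: II (payoff 1); vs IV: II (payoff 3); vs V: I (payoff 5).
The column player's best responses — vs I: II (payoff -1); vs II: I (payoff 3); vs III: V (payoff 6); vs IV: IV (payoff 6).
The only mutual best response is (II, I); neither player gains by switching there.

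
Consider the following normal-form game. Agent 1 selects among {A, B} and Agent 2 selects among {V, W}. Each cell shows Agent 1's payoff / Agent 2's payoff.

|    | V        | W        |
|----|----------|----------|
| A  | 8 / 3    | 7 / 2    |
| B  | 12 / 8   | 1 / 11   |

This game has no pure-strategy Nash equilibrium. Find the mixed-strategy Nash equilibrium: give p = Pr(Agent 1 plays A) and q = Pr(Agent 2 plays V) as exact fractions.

p = 3/4, q = 3/5

In a mixed NE each player is indifferent between their pure strategies, so the opponent's mix sets the indifference.
Agent 2 indifferent between V and W: p·3 + (1−p)·8 = p·2 + (1−p)·11 ⟹ 8 + (-5)p = 11 + (-9)p ⟹ p = 3/4.
Agent 1 indifferent between A and B: q·8 + (1−q)·7 = q·12 + (1−q)·1 ⟹ 7 + 1q = 1 + 11q ⟹ q = 3/5.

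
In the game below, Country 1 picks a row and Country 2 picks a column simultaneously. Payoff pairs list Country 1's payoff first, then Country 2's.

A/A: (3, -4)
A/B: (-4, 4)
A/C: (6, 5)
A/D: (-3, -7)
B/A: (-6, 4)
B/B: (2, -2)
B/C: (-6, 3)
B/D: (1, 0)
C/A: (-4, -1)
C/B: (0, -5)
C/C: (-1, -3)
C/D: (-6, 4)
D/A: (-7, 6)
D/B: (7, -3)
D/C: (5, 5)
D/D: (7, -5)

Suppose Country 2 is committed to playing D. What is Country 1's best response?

D

With Country 2 fixed at D, Country 1's payoffs are: A → -3, B → 1, C → -6, D → 7.
The maximum is 7, achieved by D.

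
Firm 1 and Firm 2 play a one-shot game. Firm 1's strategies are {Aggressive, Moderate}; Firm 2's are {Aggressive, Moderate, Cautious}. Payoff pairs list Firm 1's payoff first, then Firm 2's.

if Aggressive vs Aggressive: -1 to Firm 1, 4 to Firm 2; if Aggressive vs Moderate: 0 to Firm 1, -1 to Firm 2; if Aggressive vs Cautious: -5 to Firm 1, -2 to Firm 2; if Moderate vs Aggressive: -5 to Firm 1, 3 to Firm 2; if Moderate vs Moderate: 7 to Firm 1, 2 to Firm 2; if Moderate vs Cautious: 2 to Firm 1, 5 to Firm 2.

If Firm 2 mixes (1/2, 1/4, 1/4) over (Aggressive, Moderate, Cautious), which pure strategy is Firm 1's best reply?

Firm 1's best reply maximizes expected payoff against the mix.
Aggressive: (1/2)·(-1) + (1/4)·0 + (1/4)·(-5) = -7/4
Moderate: (1/2)·(-5) + (1/4)·7 + (1/4)·2 = -1/4
Highest expected payoff is -1/4, from Moderate.

Moderate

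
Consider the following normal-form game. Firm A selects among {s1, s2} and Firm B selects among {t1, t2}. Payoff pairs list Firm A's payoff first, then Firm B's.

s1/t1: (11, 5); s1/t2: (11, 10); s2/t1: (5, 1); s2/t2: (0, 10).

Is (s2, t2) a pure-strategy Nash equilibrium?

No

Holding Firm B at t2: Firm A gets 0 from s2 but could get 11 by switching to s1. Firm A has a profitable deviation.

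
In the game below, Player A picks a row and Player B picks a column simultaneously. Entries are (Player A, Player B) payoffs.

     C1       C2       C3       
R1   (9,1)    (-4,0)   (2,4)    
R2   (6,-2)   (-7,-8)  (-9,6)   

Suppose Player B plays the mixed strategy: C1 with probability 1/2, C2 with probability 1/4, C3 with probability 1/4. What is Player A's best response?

R1

Compute Player A's expected payoff from each pure strategy against the given mix.
R1: (1/2)·9 + (1/4)·(-4) + (1/4)·2 = 4
R2: (1/2)·6 + (1/4)·(-7) + (1/4)·(-9) = -1
Highest expected payoff is 4, from R1.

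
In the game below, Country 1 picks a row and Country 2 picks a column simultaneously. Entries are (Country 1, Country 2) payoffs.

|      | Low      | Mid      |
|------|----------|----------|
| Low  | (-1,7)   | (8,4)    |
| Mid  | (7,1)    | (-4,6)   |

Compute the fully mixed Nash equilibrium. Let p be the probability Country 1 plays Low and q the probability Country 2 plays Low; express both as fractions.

p = 5/8, q = 3/5

In a mixed NE each player is indifferent between their pure strategies, so the opponent's mix sets the indifference.
Country 2 indifferent between Low and Mid: p·7 + (1−p)·1 = p·4 + (1−p)·6 ⟹ 1 + 6p = 6 + (-2)p ⟹ p = 5/8.
Country 1 indifferent between Low and Mid: q·(-1) + (1−q)·8 = q·7 + (1−q)·(-4) ⟹ 8 + (-9)q = (-4) + 11q ⟹ q = 3/5.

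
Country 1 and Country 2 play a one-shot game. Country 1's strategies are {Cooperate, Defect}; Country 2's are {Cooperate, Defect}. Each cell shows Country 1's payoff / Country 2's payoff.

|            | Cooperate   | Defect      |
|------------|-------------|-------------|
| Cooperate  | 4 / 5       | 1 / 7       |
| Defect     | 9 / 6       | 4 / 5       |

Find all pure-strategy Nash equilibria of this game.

Check mutual best responses: a cell is a NE iff neither player can gain by unilaterally deviating.
Country 1's best responses — vs Cooperate: Defect (payoff 9); vs Defect: Defect (payoff 4).
Country 2's best responses — vs Cooperate: Defect (payoff 7); vs Defect: Cooperate (payoff 6).
The only mutual best response is (Defect, Cooperate); neither player gains by switching there.

(Defect, Cooperate)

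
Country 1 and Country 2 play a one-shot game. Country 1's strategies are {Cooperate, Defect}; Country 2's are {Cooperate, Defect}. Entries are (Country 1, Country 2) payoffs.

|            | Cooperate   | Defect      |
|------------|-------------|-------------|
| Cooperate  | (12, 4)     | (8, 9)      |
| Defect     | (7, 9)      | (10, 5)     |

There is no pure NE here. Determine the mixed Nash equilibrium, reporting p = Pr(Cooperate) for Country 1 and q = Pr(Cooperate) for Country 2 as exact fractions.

p = 4/9, q = 2/7

Each player's mixing probability is pinned down by making the *other* player indifferent.
Country 2 indifferent between Cooperate and Defect: p·4 + (1−p)·9 = p·9 + (1−p)·5 ⟹ 9 + (-5)p = 5 + 4p ⟹ p = 4/9.
Country 1 indifferent between Cooperate and Defect: q·12 + (1−q)·8 = q·7 + (1−q)·10 ⟹ 8 + 4q = 10 + (-3)q ⟹ q = 2/7.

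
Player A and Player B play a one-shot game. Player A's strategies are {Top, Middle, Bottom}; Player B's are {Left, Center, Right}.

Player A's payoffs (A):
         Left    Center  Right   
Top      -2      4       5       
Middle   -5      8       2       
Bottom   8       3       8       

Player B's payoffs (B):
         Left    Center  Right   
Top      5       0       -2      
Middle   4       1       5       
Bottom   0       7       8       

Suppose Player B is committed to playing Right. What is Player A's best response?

Bottom

With Player B fixed at Right, Player A's payoffs are: Top → 5, Middle → 2, Bottom → 8.
The maximum is 8, achieved by Bottom.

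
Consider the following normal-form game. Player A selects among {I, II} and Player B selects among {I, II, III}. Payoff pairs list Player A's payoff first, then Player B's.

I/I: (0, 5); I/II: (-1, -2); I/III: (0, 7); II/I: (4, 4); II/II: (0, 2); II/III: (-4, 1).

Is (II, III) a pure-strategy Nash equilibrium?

Holding Player B at III: Player A gets -4 from II but could get 0 by switching to I. Player A has a profitable deviation.

No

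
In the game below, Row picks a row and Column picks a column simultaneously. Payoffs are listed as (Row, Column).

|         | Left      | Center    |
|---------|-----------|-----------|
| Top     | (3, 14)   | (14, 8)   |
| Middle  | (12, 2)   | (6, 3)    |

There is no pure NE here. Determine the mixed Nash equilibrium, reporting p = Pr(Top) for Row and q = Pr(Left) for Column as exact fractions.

Each player's mixing probability is pinned down by making the *other* player indifferent.
Column indifferent between Left and Center: p·14 + (1−p)·2 = p·8 + (1−p)·3 ⟹ 2 + 12p = 3 + 5p ⟹ p = 1/7.
Row indifferent between Top and Middle: q·3 + (1−q)·14 = q·12 + (1−q)·6 ⟹ 14 + (-11)q = 6 + 6q ⟹ q = 8/17.

p = 1/7, q = 8/17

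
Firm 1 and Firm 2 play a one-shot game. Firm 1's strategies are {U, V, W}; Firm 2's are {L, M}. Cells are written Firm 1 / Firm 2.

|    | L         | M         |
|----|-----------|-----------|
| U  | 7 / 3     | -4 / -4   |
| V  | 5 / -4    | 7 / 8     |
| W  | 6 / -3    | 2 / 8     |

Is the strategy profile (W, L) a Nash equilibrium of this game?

No

Holding Firm 2 at L: Firm 1 gets 6 from W but could get 7 by switching to U. Firm 1 has a profitable deviation.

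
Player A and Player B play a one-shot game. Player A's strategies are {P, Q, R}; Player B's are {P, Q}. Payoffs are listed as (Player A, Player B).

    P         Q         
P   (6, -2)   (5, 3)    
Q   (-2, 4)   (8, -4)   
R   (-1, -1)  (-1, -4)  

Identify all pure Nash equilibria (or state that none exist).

Check mutual best responses: a cell is a NE iff neither player can gain by unilaterally deviating.
Player A's best responses — vs P: P (payoff 6); vs Q: Q (payoff 8).
Player B's best responses — vs P: Q (payoff 3); vs Q: P (payoff 4); vs R: P (payoff -1).
No cell has both players best-responding. For instance, Player A's best reply to Q is Q, but against Q Player B prefers P over Q.

No pure-strategy Nash equilibrium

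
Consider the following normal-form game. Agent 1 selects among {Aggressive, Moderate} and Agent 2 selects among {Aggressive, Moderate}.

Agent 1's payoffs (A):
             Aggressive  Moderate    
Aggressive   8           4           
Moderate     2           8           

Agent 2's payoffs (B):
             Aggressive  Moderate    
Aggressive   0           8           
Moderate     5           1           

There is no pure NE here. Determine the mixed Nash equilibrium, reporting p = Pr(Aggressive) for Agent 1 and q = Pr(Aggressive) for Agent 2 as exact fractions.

In a mixed NE each player is indifferent between their pure strategies, so the opponent's mix sets the indifference.
Agent 2 indifferent between Aggressive and Moderate: p·0 + (1−p)·5 = p·8 + (1−p)·1 ⟹ 5 + (-5)p = 1 + 7p ⟹ p = 1/3.
Agent 1 indifferent between Aggressive and Moderate: q·8 + (1−q)·4 = q·2 + (1−q)·8 ⟹ 4 + 4q = 8 + (-6)q ⟹ q = 2/5.

p = 1/3, q = 2/5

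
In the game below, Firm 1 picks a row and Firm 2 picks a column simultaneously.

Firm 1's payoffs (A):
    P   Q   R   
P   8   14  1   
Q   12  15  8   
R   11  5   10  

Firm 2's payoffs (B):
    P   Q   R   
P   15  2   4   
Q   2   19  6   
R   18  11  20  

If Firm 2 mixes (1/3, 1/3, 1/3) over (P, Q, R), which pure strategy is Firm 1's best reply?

Q

Firm 1's best reply maximizes expected payoff against the mix.
P: (1/3)·8 + (1/3)·14 + (1/3)·1 = 23/3
Q: (1/3)·12 + (1/3)·15 + (1/3)·8 = 35/3
R: (1/3)·11 + (1/3)·5 + (1/3)·10 = 26/3
Highest expected payoff is 35/3, from Q.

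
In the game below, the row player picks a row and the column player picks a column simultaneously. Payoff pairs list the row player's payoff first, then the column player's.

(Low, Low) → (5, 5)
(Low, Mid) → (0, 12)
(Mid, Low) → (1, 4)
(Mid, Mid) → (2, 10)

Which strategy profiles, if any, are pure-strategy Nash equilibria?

(Mid, Mid)

Find each player's best response to every opponent strategy; NE are the intersections.
The row player's best responses — vs Low: Low (payoff 5); vs Mid: Mid (payoff 2).
The column player's best responses — vs Low: Mid (payoff 12); vs Mid: Mid (payoff 10).
The only mutual best response is (Mid, Mid); neither player gains by switching there.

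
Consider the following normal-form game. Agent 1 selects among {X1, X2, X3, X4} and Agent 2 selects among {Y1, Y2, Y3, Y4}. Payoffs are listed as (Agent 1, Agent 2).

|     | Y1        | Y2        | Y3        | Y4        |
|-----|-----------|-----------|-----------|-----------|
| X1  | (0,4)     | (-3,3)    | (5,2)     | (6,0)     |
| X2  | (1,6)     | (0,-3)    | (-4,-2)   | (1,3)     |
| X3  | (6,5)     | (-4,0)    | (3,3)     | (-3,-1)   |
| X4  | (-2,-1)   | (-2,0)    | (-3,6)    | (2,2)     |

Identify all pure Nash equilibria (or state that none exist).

(X3, Y1)

A profile is a Nash equilibrium when each player is best-responding to the other.
Agent 1's best responses — vs Y1: X3 (payoff 6); vs Y2: X2 (payoff 0); vs Y3: X1 (payoff 5); vs Y4: X1 (payoff 6).
Agent 2's best responses — vs X1: Y1 (payoff 4); vs X2: Y1 (payoff 6); vs X3: Y1 (payoff 5); vs X4: Y3 (payoff 6).
The only mutual best response is (X3, Y1); neither player gains by switching there.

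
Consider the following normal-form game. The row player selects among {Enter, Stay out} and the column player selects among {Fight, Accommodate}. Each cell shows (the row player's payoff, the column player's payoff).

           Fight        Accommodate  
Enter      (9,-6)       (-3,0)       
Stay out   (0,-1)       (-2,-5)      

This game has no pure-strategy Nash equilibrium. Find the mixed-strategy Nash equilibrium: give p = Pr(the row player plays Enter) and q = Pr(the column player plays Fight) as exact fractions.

In a mixed NE each player is indifferent between their pure strategies, so the opponent's mix sets the indifference.
The column player indifferent between Fight and Accommodate: p·(-6) + (1−p)·(-1) = p·0 + (1−p)·(-5) ⟹ (-1) + (-5)p = (-5) + 5p ⟹ p = 2/5.
The row player indifferent between Enter and Stay out: q·9 + (1−q)·(-3) = q·0 + (1−q)·(-2) ⟹ (-3) + 12q = (-2) + 2q ⟹ q = 1/10.

p = 2/5, q = 1/10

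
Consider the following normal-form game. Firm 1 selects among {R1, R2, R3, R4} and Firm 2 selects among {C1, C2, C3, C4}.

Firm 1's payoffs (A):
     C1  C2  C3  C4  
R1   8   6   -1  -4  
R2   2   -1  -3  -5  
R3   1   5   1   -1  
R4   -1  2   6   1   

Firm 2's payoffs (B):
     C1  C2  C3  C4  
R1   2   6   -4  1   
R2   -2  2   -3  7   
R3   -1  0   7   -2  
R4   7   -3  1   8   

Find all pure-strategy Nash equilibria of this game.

(R1, C2) and (R4, C4)

Find each player's best response to every opponent strategy; NE are the intersections.
Firm 1's best responses — vs C1: R1 (payoff 8); vs C2: R1 (payoff 6); vs C3: R4 (payoff 6); vs C4: R4 (payoff 1).
Firm 2's best responses — vs R1: C2 (payoff 6); vs R2: C4 (payoff 7); vs R3: C3 (payoff 7); vs R4: C4 (payoff 8).
Mutual best responses occur at (R1, C2) and (R4, C4); at each, neither player gains by switching.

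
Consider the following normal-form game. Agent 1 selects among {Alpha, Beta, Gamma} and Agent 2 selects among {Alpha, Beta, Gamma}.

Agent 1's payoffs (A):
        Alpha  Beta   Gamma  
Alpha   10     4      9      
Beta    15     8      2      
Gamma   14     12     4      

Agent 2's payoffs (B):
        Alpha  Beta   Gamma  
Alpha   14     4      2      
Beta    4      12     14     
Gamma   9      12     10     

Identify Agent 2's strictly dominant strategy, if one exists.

No strictly dominant strategy

A strategy is strictly dominant if it gives Agent 2 a strictly higher payoff than every other strategy, against every choice by the opponent.
Alpha is not dominant: against Beta, Beta gives 12 > 4.
Beta is not dominant: against Alpha, Alpha gives 14 > 4.
Gamma is not dominant: against Alpha, Alpha gives 14 > 2.
No single strategy is best against every opponent action.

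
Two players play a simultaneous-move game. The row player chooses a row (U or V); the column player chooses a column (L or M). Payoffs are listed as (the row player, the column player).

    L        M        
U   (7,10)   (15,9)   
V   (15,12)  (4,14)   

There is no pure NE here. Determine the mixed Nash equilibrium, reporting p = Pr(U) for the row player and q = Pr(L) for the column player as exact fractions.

p = 2/3, q = 11/19

In a mixed NE each player is indifferent between their pure strategies, so the opponent's mix sets the indifference.
The column player indifferent between L and M: p·10 + (1−p)·12 = p·9 + (1−p)·14 ⟹ 12 + (-2)p = 14 + (-5)p ⟹ p = 2/3.
The row player indifferent between U and V: q·7 + (1−q)·15 = q·15 + (1−q)·4 ⟹ 15 + (-8)q = 4 + 11q ⟹ q = 11/19.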